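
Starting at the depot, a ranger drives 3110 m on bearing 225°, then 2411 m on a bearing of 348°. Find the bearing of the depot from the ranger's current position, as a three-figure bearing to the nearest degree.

Leg 1 (225°, 3110 m): east 3110 sin 225° = -2199.10, north 3110 cos 225° = -2199.10
Leg 2 (348°, 2411 m): east 2411 sin 348° = -501.28, north 2411 cos 348° = 2358.31
Net displacement: -2700.38 east, 159.21 north. Direction back to start is (2700.38, -159.21): bearing = atan2(2700.38, -159.21) mod 360° = 93.37° ≈ 093°.

093°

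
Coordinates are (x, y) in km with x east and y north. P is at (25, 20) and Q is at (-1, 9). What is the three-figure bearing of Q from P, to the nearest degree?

247°

Δeast = -1 − 25 = -26.00; Δnorth = 9 − 20 = -11.00.
Bearing = atan2(Δeast, Δnorth) mod 360° = 247.07° ≈ 247°.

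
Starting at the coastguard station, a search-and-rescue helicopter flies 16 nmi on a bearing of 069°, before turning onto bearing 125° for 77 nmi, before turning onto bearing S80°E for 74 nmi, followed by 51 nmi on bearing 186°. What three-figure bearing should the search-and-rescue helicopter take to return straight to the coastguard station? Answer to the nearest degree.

Leg 1 (069°, 16 nmi): east 16 sin 69° = 14.94, north 16 cos 69° = 5.73
Leg 2 (125°, 77 nmi): east 77 sin 125° = 63.07, north 77 cos 125° = -44.17
Leg 3 (S80°E, 74 nmi): east 74 sin 100° = 72.88, north 74 cos 100° = -12.85
Leg 4 (186°, 51 nmi): east 51 sin 186° = -5.33, north 51 cos 186° = -50.72
Net displacement: 145.56 east, -102.00 north. Direction back to start is (-145.56, 102.00): bearing = atan2(-145.56, 102.00) mod 360° = 305.02° ≈ 305°.

305°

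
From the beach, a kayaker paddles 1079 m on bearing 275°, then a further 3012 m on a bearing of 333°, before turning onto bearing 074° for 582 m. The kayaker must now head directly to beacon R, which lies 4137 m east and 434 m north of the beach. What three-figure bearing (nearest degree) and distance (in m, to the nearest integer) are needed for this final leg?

Leg 1 (275°, 1079 m): east 1079 sin 275° = -1074.89, north 1079 cos 275° = 94.04
Leg 2 (333°, 3012 m): east 3012 sin 333° = -1367.42, north 3012 cos 333° = 2683.71
Leg 3 (074°, 582 m): east 582 sin 74° = 559.45, north 582 cos 74° = 160.42
Current position: (-1882.86, 2938.17). Target: (4137, 434). Remaining: Δeast = 6019.86, Δnorth = -2504.17.
Bearing = atan2(6019.86, -2504.17) mod 360° = 112.59°; distance = √((6019.86)² + (-2504.17)²) = 6519.938 m.

113°, 6520 m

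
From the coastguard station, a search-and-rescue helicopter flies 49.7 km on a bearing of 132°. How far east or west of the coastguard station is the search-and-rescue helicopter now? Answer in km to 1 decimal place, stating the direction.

Leg 1 (132°, 49.7 km): east 49.7 sin 132° = 36.93, north 49.7 cos 132° = -33.26
Net east component: 36.93 km.

36.9 km east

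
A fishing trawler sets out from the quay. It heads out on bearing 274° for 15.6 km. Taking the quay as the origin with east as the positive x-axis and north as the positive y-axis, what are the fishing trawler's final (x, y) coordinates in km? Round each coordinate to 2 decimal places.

Leg 1 (274°, 15.6 km): east 15.6 sin 274° = -15.56, north 15.6 cos 274° = 1.09
Summing: -15.56 km east, 1.09 km north → (-15.56, 1.09).

(-15.56, 1.09)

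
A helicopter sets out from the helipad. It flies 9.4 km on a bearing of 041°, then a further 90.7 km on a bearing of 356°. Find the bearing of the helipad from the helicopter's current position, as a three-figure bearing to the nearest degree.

180°

Leg 1 (041°, 9.4 km): east 9.4 sin 41° = 6.17, north 9.4 cos 41° = 7.09
Leg 2 (356°, 90.7 km): east 90.7 sin 356° = -6.33, north 90.7 cos 356° = 90.48
Net displacement: -0.16 east, 97.57 north. Direction back to start is (0.16, -97.57): bearing = atan2(0.16, -97.57) mod 360° = 179.91° ≈ 180°.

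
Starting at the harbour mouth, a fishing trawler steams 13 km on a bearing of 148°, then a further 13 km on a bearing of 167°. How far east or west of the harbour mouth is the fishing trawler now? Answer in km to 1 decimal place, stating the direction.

Leg 1 (148°, 13 km): east 13 sin 148° = 6.89, north 13 cos 148° = -11.02
Leg 2 (167°, 13 km): east 13 sin 167° = 2.92, north 13 cos 167° = -12.67
Net east component: 9.81 km.

9.8 km east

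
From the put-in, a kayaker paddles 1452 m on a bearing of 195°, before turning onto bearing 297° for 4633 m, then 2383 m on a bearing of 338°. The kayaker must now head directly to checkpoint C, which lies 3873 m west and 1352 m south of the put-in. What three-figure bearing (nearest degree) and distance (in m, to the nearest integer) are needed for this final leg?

160°, 4526 m

Leg 1 (195°, 1452 m): east 1452 sin 195° = -375.81, north 1452 cos 195° = -1402.52
Leg 2 (297°, 4633 m): east 4633 sin 297° = -4128.03, north 4633 cos 297° = 2103.34
Leg 3 (338°, 2383 m): east 2383 sin 338° = -892.69, north 2383 cos 338° = 2209.48
Current position: (-5396.53, 2910.29). Target: (-3873, -1352). Remaining: Δeast = 1523.53, Δnorth = -4262.29.
Bearing = atan2(1523.53, -4262.29) mod 360° = 160.33°; distance = √((1523.53)² + (-4262.29)²) = 4526.397 m.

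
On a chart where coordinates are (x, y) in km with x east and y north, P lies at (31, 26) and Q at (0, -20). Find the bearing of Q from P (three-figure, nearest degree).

214°

Δeast = 0 − 31 = -31.00; Δnorth = -20 − 26 = -46.00.
Bearing = atan2(Δeast, Δnorth) mod 360° = 213.98° ≈ 214°.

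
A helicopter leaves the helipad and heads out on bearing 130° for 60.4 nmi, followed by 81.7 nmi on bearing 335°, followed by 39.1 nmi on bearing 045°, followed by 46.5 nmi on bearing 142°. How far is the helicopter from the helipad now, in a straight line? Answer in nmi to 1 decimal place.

72.9 nmi

Leg 1 (130°, 60.4 nmi): east 60.4 sin 130° = 46.27, north 60.4 cos 130° = -38.82
Leg 2 (335°, 81.7 nmi): east 81.7 sin 335° = -34.53, north 81.7 cos 335° = 74.05
Leg 3 (045°, 39.1 nmi): east 39.1 sin 45° = 27.65, north 39.1 cos 45° = 27.65
Leg 4 (142°, 46.5 nmi): east 46.5 sin 142° = 28.63, north 46.5 cos 142° = -36.64
Net: 68.02 east, 26.23 north. Distance = √((68.02)² + (26.23)²) = 72.898 nmi.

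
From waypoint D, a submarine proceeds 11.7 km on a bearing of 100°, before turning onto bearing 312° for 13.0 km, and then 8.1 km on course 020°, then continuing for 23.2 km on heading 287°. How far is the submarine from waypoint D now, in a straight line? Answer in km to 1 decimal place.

Leg 1 (100°, 11.7 km): east 11.7 sin 100° = 11.52, north 11.7 cos 100° = -2.03
Leg 2 (312°, 13.0 km): east 13.0 sin 312° = -9.66, north 13.0 cos 312° = 8.70
Leg 3 (020°, 8.1 km): east 8.1 sin 20° = 2.77, north 8.1 cos 20° = 7.61
Leg 4 (287°, 23.2 km): east 23.2 sin 287° = -22.19, north 23.2 cos 287° = 6.78
Net: -17.55 east, 21.06 north. Distance = √((-17.55)² + (21.06)²) = 27.418 km.

27.4 km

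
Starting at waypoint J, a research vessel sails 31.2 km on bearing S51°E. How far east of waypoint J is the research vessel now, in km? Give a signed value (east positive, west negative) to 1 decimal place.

Leg 1 (S51°E, 31.2 km): east 31.2 sin 129° = 24.25, north 31.2 cos 129° = -19.63
Net east component: 24.25 km.

24.2 km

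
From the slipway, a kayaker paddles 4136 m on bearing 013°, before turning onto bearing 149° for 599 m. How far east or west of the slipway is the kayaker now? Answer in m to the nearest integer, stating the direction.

1239 m east

Leg 1 (013°, 4136 m): east 4136 sin 13° = 930.40, north 4136 cos 13° = 4029.99
Leg 2 (149°, 599 m): east 599 sin 149° = 308.51, north 599 cos 149° = -513.44
Net east component: 1238.91 m.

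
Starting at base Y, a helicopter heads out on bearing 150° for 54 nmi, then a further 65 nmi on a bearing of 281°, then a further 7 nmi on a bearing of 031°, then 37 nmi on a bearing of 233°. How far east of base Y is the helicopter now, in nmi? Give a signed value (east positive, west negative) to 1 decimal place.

-62.8 nmi

Leg 1 (150°, 54 nmi): east 54 sin 150° = 27.00, north 54 cos 150° = -46.77
Leg 2 (281°, 65 nmi): east 65 sin 281° = -63.81, north 65 cos 281° = 12.40
Leg 3 (031°, 7 nmi): east 7 sin 31° = 3.61, north 7 cos 31° = 6.00
Leg 4 (233°, 37 nmi): east 37 sin 233° = -29.55, north 37 cos 233° = -22.27
Net east component: -62.75 nmi.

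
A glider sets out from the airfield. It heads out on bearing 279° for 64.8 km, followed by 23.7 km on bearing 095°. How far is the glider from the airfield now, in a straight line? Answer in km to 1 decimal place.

Leg 1 (279°, 64.8 km): east 64.8 sin 279° = -64.00, north 64.8 cos 279° = 10.14
Leg 2 (095°, 23.7 km): east 23.7 sin 95° = 23.61, north 23.7 cos 95° = -2.07
Net: -40.39 east, 8.07 north. Distance = √((-40.39)² + (8.07)²) = 41.191 km.

41.2 km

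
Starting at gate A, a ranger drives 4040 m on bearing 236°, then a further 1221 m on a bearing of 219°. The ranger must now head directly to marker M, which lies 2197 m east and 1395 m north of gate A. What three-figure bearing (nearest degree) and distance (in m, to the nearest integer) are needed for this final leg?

054°, 7814 m

Leg 1 (236°, 4040 m): east 4040 sin 236° = -3349.31, north 4040 cos 236° = -2259.14
Leg 2 (219°, 1221 m): east 1221 sin 219° = -768.40, north 1221 cos 219° = -948.90
Current position: (-4117.71, -3208.03). Target: (2197, 1395). Remaining: Δeast = 6314.71, Δnorth = 4603.03.
Bearing = atan2(6314.71, 4603.03) mod 360° = 53.91°; distance = √((6314.71)² + (4603.03)²) = 7814.315 m.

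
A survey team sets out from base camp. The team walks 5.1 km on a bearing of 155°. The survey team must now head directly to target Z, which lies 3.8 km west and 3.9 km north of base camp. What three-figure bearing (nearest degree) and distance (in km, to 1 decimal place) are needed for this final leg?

325°, 10.4 km

Leg 1 (155°, 5.1 km): east 5.1 sin 155° = 2.16, north 5.1 cos 155° = -4.62
Current position: (2.16, -4.62). Target: (-3.8, 3.9). Remaining: Δeast = -5.96, Δnorth = 8.52.
Bearing = atan2(-5.96, 8.52) mod 360° = 325.05°; distance = √((-5.96)² + (8.52)²) = 10.397 km.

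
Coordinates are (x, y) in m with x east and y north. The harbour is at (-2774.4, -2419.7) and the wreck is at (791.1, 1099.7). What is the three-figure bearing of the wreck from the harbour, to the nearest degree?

045°

Δeast = 791.1 − -2774.4 = 3565.50; Δnorth = 1099.7 − -2419.7 = 3519.40.
Bearing = atan2(Δeast, Δnorth) mod 360° = 45.37° ≈ 045°.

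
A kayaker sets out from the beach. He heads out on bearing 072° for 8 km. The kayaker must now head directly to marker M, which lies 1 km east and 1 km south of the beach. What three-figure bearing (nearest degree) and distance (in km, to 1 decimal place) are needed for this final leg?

242°, 7.5 km

Leg 1 (072°, 8 km): east 8 sin 72° = 7.61, north 8 cos 72° = 2.47
Current position: (7.61, 2.47). Target: (1, -1). Remaining: Δeast = -6.61, Δnorth = -3.47.
Bearing = atan2(-6.61, -3.47) mod 360° = 242.28°; distance = √((-6.61)² + (-3.47)²) = 7.465 km.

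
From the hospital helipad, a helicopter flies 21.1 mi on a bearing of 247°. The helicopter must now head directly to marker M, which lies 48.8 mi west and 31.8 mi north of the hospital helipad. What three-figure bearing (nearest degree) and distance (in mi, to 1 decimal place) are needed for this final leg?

Leg 1 (247°, 21.1 mi): east 21.1 sin 247° = -19.42, north 21.1 cos 247° = -8.24
Current position: (-19.42, -8.24). Target: (-48.8, 31.8). Remaining: Δeast = -29.38, Δnorth = 40.04.
Bearing = atan2(-29.38, 40.04) mod 360° = 323.74°; distance = √((-29.38)² + (40.04)²) = 49.665 mi.

324°, 49.7 mi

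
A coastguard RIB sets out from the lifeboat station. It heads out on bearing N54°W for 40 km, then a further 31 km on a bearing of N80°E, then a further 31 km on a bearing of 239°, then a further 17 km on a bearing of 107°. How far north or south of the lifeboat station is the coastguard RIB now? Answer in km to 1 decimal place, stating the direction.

Leg 1 (N54°W, 40 km): east 40 sin 306° = -32.36, north 40 cos 306° = 23.51
Leg 2 (N80°E, 31 km): east 31 sin 80° = 30.53, north 31 cos 80° = 5.38
Leg 3 (239°, 31 km): east 31 sin 239° = -26.57, north 31 cos 239° = -15.97
Leg 4 (107°, 17 km): east 17 sin 107° = 16.26, north 17 cos 107° = -4.97
Net north component: 7.96 km.

8.0 km north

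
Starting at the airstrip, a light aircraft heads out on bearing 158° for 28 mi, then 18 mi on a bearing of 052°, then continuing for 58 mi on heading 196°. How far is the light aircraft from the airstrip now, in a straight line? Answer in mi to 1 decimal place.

Leg 1 (158°, 28 mi): east 28 sin 158° = 10.49, north 28 cos 158° = -25.96
Leg 2 (052°, 18 mi): east 18 sin 52° = 14.18, north 18 cos 52° = 11.08
Leg 3 (196°, 58 mi): east 58 sin 196° = -15.99, north 58 cos 196° = -55.75
Net: 8.69 east, -70.63 north. Distance = √((8.69)² + (-70.63)²) = 71.165 mi.

71.2 mi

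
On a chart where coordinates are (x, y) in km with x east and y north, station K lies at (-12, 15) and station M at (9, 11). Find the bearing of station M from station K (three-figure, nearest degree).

Δeast = 9 − -12 = 21.00; Δnorth = 11 − 15 = -4.00.
Bearing = atan2(Δeast, Δnorth) mod 360° = 100.78° ≈ 101°.

101°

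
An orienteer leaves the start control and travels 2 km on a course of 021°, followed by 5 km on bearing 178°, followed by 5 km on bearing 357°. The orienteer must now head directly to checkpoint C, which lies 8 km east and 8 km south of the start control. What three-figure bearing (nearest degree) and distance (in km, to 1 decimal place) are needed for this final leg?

143°, 12.3 km

Leg 1 (021°, 2 km): east 2 sin 21° = 0.72, north 2 cos 21° = 1.87
Leg 2 (178°, 5 km): east 5 sin 178° = 0.17, north 5 cos 178° = -5.00
Leg 3 (357°, 5 km): east 5 sin 357° = -0.26, north 5 cos 357° = 4.99
Current position: (0.63, 1.86). Target: (8, -8). Remaining: Δeast = 7.37, Δnorth = -9.86.
Bearing = atan2(7.37, -9.86) mod 360° = 143.23°; distance = √((7.37)² + (-9.86)²) = 12.313 km.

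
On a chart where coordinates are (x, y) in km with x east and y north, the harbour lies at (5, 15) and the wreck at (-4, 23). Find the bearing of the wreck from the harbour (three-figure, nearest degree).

Δeast = -4 − 5 = -9.00; Δnorth = 23 − 15 = 8.00.
Bearing = atan2(Δeast, Δnorth) mod 360° = 311.63° ≈ 312°.

312°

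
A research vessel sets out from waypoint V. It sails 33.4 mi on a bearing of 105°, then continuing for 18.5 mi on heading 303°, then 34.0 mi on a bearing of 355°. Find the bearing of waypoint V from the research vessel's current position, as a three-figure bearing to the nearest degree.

Leg 1 (105°, 33.4 mi): east 33.4 sin 105° = 32.26, north 33.4 cos 105° = -8.64
Leg 2 (303°, 18.5 mi): east 18.5 sin 303° = -15.52, north 18.5 cos 303° = 10.08
Leg 3 (355°, 34.0 mi): east 34.0 sin 355° = -2.96, north 34.0 cos 355° = 33.87
Net displacement: 13.78 east, 35.30 north. Direction back to start is (-13.78, -35.30): bearing = atan2(-13.78, -35.30) mod 360° = 201.33° ≈ 201°.

201°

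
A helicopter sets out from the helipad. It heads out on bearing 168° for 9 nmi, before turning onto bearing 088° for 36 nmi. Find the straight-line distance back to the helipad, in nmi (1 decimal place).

Leg 1 (168°, 9 nmi): east 9 sin 168° = 1.87, north 9 cos 168° = -8.80
Leg 2 (088°, 36 nmi): east 36 sin 88° = 35.98, north 36 cos 88° = 1.26
Net: 37.85 east, -7.55 north. Distance = √((37.85)² + (-7.55)²) = 38.594 nmi.

38.6 nmi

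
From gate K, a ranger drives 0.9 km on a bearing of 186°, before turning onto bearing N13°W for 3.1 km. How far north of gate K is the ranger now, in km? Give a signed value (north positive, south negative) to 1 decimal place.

Leg 1 (186°, 0.9 km): east 0.9 sin 186° = -0.09, north 0.9 cos 186° = -0.90
Leg 2 (N13°W, 3.1 km): east 3.1 sin 347° = -0.70, north 3.1 cos 347° = 3.02
Net north component: 2.13 km.

2.1 km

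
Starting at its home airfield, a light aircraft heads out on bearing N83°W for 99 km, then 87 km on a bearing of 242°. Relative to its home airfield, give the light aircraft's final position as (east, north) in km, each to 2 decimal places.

(-175.08, -28.78)

Leg 1 (N83°W, 99 km): east 99 sin 277° = -98.26, north 99 cos 277° = 12.07
Leg 2 (242°, 87 km): east 87 sin 242° = -76.82, north 87 cos 242° = -40.84
Summing: -175.08 km east, -28.78 km north → (-175.08, -28.78).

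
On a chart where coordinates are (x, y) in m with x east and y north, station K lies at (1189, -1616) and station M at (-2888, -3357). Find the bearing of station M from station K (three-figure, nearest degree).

Δeast = -2888 − 1189 = -4077.00; Δnorth = -3357 − -1616 = -1741.00.
Bearing = atan2(Δeast, Δnorth) mod 360° = 246.88° ≈ 247°.

247°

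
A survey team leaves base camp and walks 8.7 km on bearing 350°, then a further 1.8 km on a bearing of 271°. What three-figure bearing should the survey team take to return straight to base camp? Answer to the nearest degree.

159°

Leg 1 (350°, 8.7 km): east 8.7 sin 350° = -1.51, north 8.7 cos 350° = 8.57
Leg 2 (271°, 1.8 km): east 1.8 sin 271° = -1.80, north 1.8 cos 271° = 0.03
Net displacement: -3.31 east, 8.60 north. Direction back to start is (3.31, -8.60): bearing = atan2(3.31, -8.60) mod 360° = 158.94° ≈ 159°.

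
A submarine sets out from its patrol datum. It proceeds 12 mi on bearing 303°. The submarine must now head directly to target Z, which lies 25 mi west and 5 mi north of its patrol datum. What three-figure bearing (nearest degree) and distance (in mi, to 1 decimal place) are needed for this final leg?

264°, 15.0 mi

Leg 1 (303°, 12 mi): east 12 sin 303° = -10.06, north 12 cos 303° = 6.54
Current position: (-10.06, 6.54). Target: (-25, 5). Remaining: Δeast = -14.94, Δnorth = -1.54.
Bearing = atan2(-14.94, -1.54) mod 360° = 264.13°; distance = √((-14.94)² + (-1.54)²) = 15.015 mi.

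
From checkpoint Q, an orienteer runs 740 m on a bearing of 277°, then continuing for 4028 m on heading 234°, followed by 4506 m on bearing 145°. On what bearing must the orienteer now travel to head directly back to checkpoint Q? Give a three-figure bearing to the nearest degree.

013°

Leg 1 (277°, 740 m): east 740 sin 277° = -734.48, north 740 cos 277° = 90.18
Leg 2 (234°, 4028 m): east 4028 sin 234° = -3258.72, north 4028 cos 234° = -2367.60
Leg 3 (145°, 4506 m): east 4506 sin 145° = 2584.54, north 4506 cos 145° = -3691.10
Net displacement: -1408.67 east, -5968.51 north. Direction back to start is (1408.67, 5968.51): bearing = atan2(1408.67, 5968.51) mod 360° = 13.28° ≈ 013°.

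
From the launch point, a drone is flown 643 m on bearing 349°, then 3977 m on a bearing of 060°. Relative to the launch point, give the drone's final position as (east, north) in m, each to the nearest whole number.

Leg 1 (349°, 643 m): east 643 sin 349° = -122.69, north 643 cos 349° = 631.19
Leg 2 (060°, 3977 m): east 3977 sin 60° = 3444.18, north 3977 cos 60° = 1988.50
Summing: 3321.49 m east, 2619.69 m north → (3321, 2620).

(3321, 2620)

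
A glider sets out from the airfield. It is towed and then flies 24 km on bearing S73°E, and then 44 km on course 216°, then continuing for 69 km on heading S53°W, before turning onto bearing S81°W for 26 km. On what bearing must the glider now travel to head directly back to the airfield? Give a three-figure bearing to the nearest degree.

Leg 1 (S73°E, 24 km): east 24 sin 107° = 22.95, north 24 cos 107° = -7.02
Leg 2 (216°, 44 km): east 44 sin 216° = -25.86, north 44 cos 216° = -35.60
Leg 3 (S53°W, 69 km): east 69 sin 233° = -55.11, north 69 cos 233° = -41.53
Leg 4 (S81°W, 26 km): east 26 sin 261° = -25.68, north 26 cos 261° = -4.07
Net displacement: -83.70 east, -88.21 north. Direction back to start is (83.70, 88.21): bearing = atan2(83.70, 88.21) mod 360° = 43.50° ≈ 043°.

043°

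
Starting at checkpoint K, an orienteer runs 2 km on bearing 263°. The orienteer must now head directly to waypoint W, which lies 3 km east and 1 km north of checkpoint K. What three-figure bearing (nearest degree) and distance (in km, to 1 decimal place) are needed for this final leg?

076°, 5.1 km

Leg 1 (263°, 2 km): east 2 sin 263° = -1.99, north 2 cos 263° = -0.24
Current position: (-1.99, -0.24). Target: (3, 1). Remaining: Δeast = 4.99, Δnorth = 1.24.
Bearing = atan2(4.99, 1.24) mod 360° = 75.99°; distance = √((4.99)² + (1.24)²) = 5.138 km.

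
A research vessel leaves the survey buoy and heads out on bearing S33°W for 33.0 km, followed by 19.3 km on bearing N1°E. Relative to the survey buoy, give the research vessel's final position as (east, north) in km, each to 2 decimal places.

(-17.64, -8.38)

Leg 1 (S33°W, 33.0 km): east 33.0 sin 213° = -17.97, north 33.0 cos 213° = -27.68
Leg 2 (N1°E, 19.3 km): east 19.3 sin 1° = 0.34, north 19.3 cos 1° = 19.30
Summing: -17.64 km east, -8.38 km north → (-17.64, -8.38).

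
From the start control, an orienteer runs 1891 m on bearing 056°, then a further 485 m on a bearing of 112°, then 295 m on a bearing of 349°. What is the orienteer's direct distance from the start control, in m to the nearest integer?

2281 m

Leg 1 (056°, 1891 m): east 1891 sin 56° = 1567.71, north 1891 cos 56° = 1057.43
Leg 2 (112°, 485 m): east 485 sin 112° = 449.68, north 485 cos 112° = -181.68
Leg 3 (349°, 295 m): east 295 sin 349° = -56.29, north 295 cos 349° = 289.58
Net: 1961.11 east, 1165.33 north. Distance = √((1961.11)² + (1165.33)²) = 2281.212 m.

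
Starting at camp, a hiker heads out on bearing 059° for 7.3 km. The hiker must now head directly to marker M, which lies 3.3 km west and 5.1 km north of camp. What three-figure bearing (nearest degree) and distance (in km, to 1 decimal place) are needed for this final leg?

278°, 9.7 km

Leg 1 (059°, 7.3 km): east 7.3 sin 59° = 6.26, north 7.3 cos 59° = 3.76
Current position: (6.26, 3.76). Target: (-3.3, 5.1). Remaining: Δeast = -9.56, Δnorth = 1.34.
Bearing = atan2(-9.56, 1.34) mod 360° = 277.98°; distance = √((-9.56)² + (1.34)²) = 9.651 km.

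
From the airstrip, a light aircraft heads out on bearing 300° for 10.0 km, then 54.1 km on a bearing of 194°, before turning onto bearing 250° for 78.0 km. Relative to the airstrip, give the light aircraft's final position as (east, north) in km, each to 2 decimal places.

Leg 1 (300°, 10.0 km): east 10.0 sin 300° = -8.66, north 10.0 cos 300° = 5.00
Leg 2 (194°, 54.1 km): east 54.1 sin 194° = -13.09, north 54.1 cos 194° = -52.49
Leg 3 (250°, 78.0 km): east 78.0 sin 250° = -73.30, north 78.0 cos 250° = -26.68
Summing: -95.04 km east, -74.17 km north → (-95.04, -74.17).

(-95.04, -74.17)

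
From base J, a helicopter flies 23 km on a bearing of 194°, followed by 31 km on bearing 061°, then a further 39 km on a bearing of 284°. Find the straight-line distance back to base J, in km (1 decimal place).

Leg 1 (194°, 23 km): east 23 sin 194° = -5.56, north 23 cos 194° = -22.32
Leg 2 (061°, 31 km): east 31 sin 61° = 27.11, north 31 cos 61° = 15.03
Leg 3 (284°, 39 km): east 39 sin 284° = -37.84, north 39 cos 284° = 9.43
Net: -16.29 east, 2.15 north. Distance = √((-16.29)² + (2.15)²) = 16.433 km.

16.4 km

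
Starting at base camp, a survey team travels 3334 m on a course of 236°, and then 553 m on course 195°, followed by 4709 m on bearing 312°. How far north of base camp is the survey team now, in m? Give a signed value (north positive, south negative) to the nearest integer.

Leg 1 (236°, 3334 m): east 3334 sin 236° = -2764.01, north 3334 cos 236° = -1864.35
Leg 2 (195°, 553 m): east 553 sin 195° = -143.13, north 553 cos 195° = -534.16
Leg 3 (312°, 4709 m): east 4709 sin 312° = -3499.47, north 4709 cos 312° = 3150.94
Net north component: 752.43 m.

752 m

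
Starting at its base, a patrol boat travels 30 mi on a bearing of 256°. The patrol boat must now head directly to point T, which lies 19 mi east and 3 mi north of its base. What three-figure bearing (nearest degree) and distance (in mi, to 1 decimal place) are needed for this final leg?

078°, 49.2 mi

Leg 1 (256°, 30 mi): east 30 sin 256° = -29.11, north 30 cos 256° = -7.26
Current position: (-29.11, -7.26). Target: (19, 3). Remaining: Δeast = 48.11, Δnorth = 10.26.
Bearing = atan2(48.11, 10.26) mod 360° = 77.96°; distance = √((48.11)² + (10.26)²) = 49.190 mi.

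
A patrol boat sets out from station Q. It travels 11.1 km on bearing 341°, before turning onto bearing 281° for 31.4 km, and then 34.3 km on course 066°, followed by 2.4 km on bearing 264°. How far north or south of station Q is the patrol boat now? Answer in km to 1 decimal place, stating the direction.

30.2 km north

Leg 1 (341°, 11.1 km): east 11.1 sin 341° = -3.61, north 11.1 cos 341° = 10.50
Leg 2 (281°, 31.4 km): east 31.4 sin 281° = -30.82, north 31.4 cos 281° = 5.99
Leg 3 (066°, 34.3 km): east 34.3 sin 66° = 31.33, north 34.3 cos 66° = 13.95
Leg 4 (264°, 2.4 km): east 2.4 sin 264° = -2.39, north 2.4 cos 264° = -0.25
Net north component: 30.19 km.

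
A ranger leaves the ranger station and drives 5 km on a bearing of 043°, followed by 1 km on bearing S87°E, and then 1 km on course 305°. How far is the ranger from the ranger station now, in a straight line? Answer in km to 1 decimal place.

Leg 1 (043°, 5 km): east 5 sin 43° = 3.41, north 5 cos 43° = 3.66
Leg 2 (S87°E, 1 km): east 1 sin 93° = 1.00, north 1 cos 93° = -0.05
Leg 3 (305°, 1 km): east 1 sin 305° = -0.82, north 1 cos 305° = 0.57
Net: 3.59 east, 4.18 north. Distance = √((3.59)² + (4.18)²) = 5.508 km.

5.5 km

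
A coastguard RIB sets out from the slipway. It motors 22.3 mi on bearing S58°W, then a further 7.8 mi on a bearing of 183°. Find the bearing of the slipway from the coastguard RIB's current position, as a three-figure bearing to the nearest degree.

Leg 1 (S58°W, 22.3 mi): east 22.3 sin 238° = -18.91, north 22.3 cos 238° = -11.82
Leg 2 (183°, 7.8 mi): east 7.8 sin 183° = -0.41, north 7.8 cos 183° = -7.79
Net displacement: -19.32 east, -19.61 north. Direction back to start is (19.32, 19.61): bearing = atan2(19.32, 19.61) mod 360° = 44.58° ≈ 045°.

045°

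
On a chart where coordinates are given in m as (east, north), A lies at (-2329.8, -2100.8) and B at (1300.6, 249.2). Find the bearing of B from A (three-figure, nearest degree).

Δeast = 1300.6 − -2329.8 = 3630.40; Δnorth = 249.2 − -2100.8 = 2350.00.
Bearing = atan2(Δeast, Δnorth) mod 360° = 57.08° ≈ 057°.

057°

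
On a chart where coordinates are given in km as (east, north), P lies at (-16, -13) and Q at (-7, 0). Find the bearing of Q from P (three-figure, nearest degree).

035°

Δeast = -7 − -16 = 9.00; Δnorth = 0 − -13 = 13.00.
Bearing = atan2(Δeast, Δnorth) mod 360° = 34.70° ≈ 035°.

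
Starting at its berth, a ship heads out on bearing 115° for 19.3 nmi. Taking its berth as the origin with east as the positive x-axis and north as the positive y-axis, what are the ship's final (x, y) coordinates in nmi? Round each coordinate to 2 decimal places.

Leg 1 (115°, 19.3 nmi): east 19.3 sin 115° = 17.49, north 19.3 cos 115° = -8.16
Summing: 17.49 nmi east, -8.16 nmi north → (17.49, -8.16).

(17.49, -8.16)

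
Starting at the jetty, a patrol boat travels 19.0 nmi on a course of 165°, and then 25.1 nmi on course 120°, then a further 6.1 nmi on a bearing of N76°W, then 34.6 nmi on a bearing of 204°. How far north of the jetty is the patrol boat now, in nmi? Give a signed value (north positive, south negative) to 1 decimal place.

Leg 1 (165°, 19.0 nmi): east 19.0 sin 165° = 4.92, north 19.0 cos 165° = -18.35
Leg 2 (120°, 25.1 nmi): east 25.1 sin 120° = 21.74, north 25.1 cos 120° = -12.55
Leg 3 (N76°W, 6.1 nmi): east 6.1 sin 284° = -5.92, north 6.1 cos 284° = 1.48
Leg 4 (204°, 34.6 nmi): east 34.6 sin 204° = -14.07, north 34.6 cos 204° = -31.61
Net north component: -61.04 nmi.

-61.0 nmi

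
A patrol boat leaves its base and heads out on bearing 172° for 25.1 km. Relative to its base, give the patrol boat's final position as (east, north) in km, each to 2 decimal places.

Leg 1 (172°, 25.1 km): east 25.1 sin 172° = 3.49, north 25.1 cos 172° = -24.86
Summing: 3.49 km east, -24.86 km north → (3.49, -24.86).

(3.49, -24.86)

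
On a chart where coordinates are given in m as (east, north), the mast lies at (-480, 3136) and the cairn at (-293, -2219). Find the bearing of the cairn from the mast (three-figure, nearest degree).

178°

Δeast = -293 − -480 = 187.00; Δnorth = -2219 − 3136 = -5355.00.
Bearing = atan2(Δeast, Δnorth) mod 360° = 178.00° ≈ 178°.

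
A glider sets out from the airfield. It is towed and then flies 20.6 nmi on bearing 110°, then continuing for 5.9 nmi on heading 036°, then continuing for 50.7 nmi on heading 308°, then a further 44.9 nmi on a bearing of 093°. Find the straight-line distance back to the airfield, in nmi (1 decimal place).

38.4 nmi

Leg 1 (110°, 20.6 nmi): east 20.6 sin 110° = 19.36, north 20.6 cos 110° = -7.05
Leg 2 (036°, 5.9 nmi): east 5.9 sin 36° = 3.47, north 5.9 cos 36° = 4.77
Leg 3 (308°, 50.7 nmi): east 50.7 sin 308° = -39.95, north 50.7 cos 308° = 31.21
Leg 4 (093°, 44.9 nmi): east 44.9 sin 93° = 44.84, north 44.9 cos 93° = -2.35
Net: 27.71 east, 26.59 north. Distance = √((27.71)² + (26.59)²) = 38.407 nmi.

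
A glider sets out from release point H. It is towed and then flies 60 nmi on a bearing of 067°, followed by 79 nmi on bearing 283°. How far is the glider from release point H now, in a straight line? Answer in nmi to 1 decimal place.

46.6 nmi

Leg 1 (067°, 60 nmi): east 60 sin 67° = 55.23, north 60 cos 67° = 23.44
Leg 2 (283°, 79 nmi): east 79 sin 283° = -76.98, north 79 cos 283° = 17.77
Net: -21.74 east, 41.22 north. Distance = √((-21.74)² + (41.22)²) = 46.600 nmi.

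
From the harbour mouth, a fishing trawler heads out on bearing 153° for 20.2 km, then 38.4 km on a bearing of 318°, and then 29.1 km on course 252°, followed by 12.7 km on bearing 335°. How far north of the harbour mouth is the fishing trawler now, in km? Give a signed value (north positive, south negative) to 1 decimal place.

Leg 1 (153°, 20.2 km): east 20.2 sin 153° = 9.17, north 20.2 cos 153° = -18.00
Leg 2 (318°, 38.4 km): east 38.4 sin 318° = -25.69, north 38.4 cos 318° = 28.54
Leg 3 (252°, 29.1 km): east 29.1 sin 252° = -27.68, north 29.1 cos 252° = -8.99
Leg 4 (335°, 12.7 km): east 12.7 sin 335° = -5.37, north 12.7 cos 335° = 11.51
Net north component: 13.06 km.

13.1 km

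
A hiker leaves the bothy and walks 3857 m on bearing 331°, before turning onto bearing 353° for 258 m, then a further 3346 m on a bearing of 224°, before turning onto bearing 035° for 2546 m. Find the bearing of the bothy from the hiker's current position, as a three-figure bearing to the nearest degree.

Leg 1 (331°, 3857 m): east 3857 sin 331° = -1869.91, north 3857 cos 331° = 3373.41
Leg 2 (353°, 258 m): east 258 sin 353° = -31.44, north 258 cos 353° = 256.08
Leg 3 (224°, 3346 m): east 3346 sin 224° = -2324.33, north 3346 cos 224° = -2406.91
Leg 4 (035°, 2546 m): east 2546 sin 35° = 1460.33, north 2546 cos 35° = 2085.56
Net displacement: -2765.35 east, 3308.14 north. Direction back to start is (2765.35, -3308.14): bearing = atan2(2765.35, -3308.14) mod 360° = 140.11° ≈ 140°.

140°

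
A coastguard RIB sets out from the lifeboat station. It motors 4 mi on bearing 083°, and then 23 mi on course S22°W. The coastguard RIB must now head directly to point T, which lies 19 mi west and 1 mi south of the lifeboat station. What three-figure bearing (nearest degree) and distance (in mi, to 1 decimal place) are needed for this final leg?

324°, 24.5 mi

Leg 1 (083°, 4 mi): east 4 sin 83° = 3.97, north 4 cos 83° = 0.49
Leg 2 (S22°W, 23 mi): east 23 sin 202° = -8.62, north 23 cos 202° = -21.33
Current position: (-4.65, -20.84). Target: (-19, -1). Remaining: Δeast = -14.35, Δnorth = 19.84.
Bearing = atan2(-14.35, 19.84) mod 360° = 324.11°; distance = √((-14.35)² + (19.84)²) = 24.486 mi.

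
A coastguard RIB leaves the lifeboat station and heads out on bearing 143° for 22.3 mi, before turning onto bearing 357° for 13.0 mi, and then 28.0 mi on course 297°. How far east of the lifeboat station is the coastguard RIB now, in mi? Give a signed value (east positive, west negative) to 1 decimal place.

Leg 1 (143°, 22.3 mi): east 22.3 sin 143° = 13.42, north 22.3 cos 143° = -17.81
Leg 2 (357°, 13.0 mi): east 13.0 sin 357° = -0.68, north 13.0 cos 357° = 12.98
Leg 3 (297°, 28.0 mi): east 28.0 sin 297° = -24.95, north 28.0 cos 297° = 12.71
Net east component: -12.21 mi.

-12.2 mi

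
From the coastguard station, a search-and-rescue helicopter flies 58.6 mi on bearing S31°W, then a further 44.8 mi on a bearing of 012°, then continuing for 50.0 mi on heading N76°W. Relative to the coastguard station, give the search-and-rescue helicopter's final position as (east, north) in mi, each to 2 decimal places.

(-69.38, 5.69)

Leg 1 (S31°W, 58.6 mi): east 58.6 sin 211° = -30.18, north 58.6 cos 211° = -50.23
Leg 2 (012°, 44.8 mi): east 44.8 sin 12° = 9.31, north 44.8 cos 12° = 43.82
Leg 3 (N76°W, 50.0 mi): east 50.0 sin 284° = -48.51, north 50.0 cos 284° = 12.10
Summing: -69.38 mi east, 5.69 mi north → (-69.38, 5.69).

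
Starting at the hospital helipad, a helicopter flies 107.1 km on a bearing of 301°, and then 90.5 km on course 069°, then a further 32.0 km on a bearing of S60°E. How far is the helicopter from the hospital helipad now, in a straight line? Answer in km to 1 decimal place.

Leg 1 (301°, 107.1 km): east 107.1 sin 301° = -91.80, north 107.1 cos 301° = 55.16
Leg 2 (069°, 90.5 km): east 90.5 sin 69° = 84.49, north 90.5 cos 69° = 32.43
Leg 3 (S60°E, 32.0 km): east 32.0 sin 120° = 27.71, north 32.0 cos 120° = -16.00
Net: 20.40 east, 71.59 north. Distance = √((20.40)² + (71.59)²) = 74.442 km.

74.4 km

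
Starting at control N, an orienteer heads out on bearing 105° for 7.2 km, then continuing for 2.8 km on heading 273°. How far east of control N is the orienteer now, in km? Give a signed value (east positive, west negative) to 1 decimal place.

4.2 km

Leg 1 (105°, 7.2 km): east 7.2 sin 105° = 6.95, north 7.2 cos 105° = -1.86
Leg 2 (273°, 2.8 km): east 2.8 sin 273° = -2.80, north 2.8 cos 273° = 0.15
Net east component: 4.16 km.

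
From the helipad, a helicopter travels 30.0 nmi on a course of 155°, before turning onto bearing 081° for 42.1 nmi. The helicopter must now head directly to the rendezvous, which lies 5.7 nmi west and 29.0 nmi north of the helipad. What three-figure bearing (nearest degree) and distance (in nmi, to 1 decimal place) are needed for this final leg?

Leg 1 (155°, 30.0 nmi): east 30.0 sin 155° = 12.68, north 30.0 cos 155° = -27.19
Leg 2 (081°, 42.1 nmi): east 42.1 sin 81° = 41.58, north 42.1 cos 81° = 6.59
Current position: (54.26, -20.60). Target: (-5.7, 29.0). Remaining: Δeast = -59.96, Δnorth = 49.60.
Bearing = atan2(-59.96, 49.60) mod 360° = 309.60°; distance = √((-59.96)² + (49.60)²) = 77.819 nmi.

310°, 77.8 nmi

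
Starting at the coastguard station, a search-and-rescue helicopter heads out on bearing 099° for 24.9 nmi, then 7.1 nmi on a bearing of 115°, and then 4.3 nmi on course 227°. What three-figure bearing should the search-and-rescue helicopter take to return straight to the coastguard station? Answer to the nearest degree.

Leg 1 (099°, 24.9 nmi): east 24.9 sin 99° = 24.59, north 24.9 cos 99° = -3.90
Leg 2 (115°, 7.1 nmi): east 7.1 sin 115° = 6.43, north 7.1 cos 115° = -3.00
Leg 3 (227°, 4.3 nmi): east 4.3 sin 227° = -3.14, north 4.3 cos 227° = -2.93
Net displacement: 27.88 east, -9.83 north. Direction back to start is (-27.88, 9.83): bearing = atan2(-27.88, 9.83) mod 360° = 289.42° ≈ 289°.

289°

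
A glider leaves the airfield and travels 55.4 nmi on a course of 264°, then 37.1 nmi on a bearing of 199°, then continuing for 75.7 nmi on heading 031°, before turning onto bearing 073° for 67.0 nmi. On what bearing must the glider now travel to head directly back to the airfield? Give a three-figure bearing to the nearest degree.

Leg 1 (264°, 55.4 nmi): east 55.4 sin 264° = -55.10, north 55.4 cos 264° = -5.79
Leg 2 (199°, 37.1 nmi): east 37.1 sin 199° = -12.08, north 37.1 cos 199° = -35.08
Leg 3 (031°, 75.7 nmi): east 75.7 sin 31° = 38.99, north 75.7 cos 31° = 64.89
Leg 4 (073°, 67.0 nmi): east 67.0 sin 73° = 64.07, north 67.0 cos 73° = 19.59
Net displacement: 35.89 east, 43.61 north. Direction back to start is (-35.89, -43.61): bearing = atan2(-35.89, -43.61) mod 360° = 219.45° ≈ 219°.

219°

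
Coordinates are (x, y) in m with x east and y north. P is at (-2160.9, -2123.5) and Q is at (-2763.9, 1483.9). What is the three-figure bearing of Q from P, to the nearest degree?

351°

Δeast = -2763.9 − -2160.9 = -603.00; Δnorth = 1483.9 − -2123.5 = 3607.40.
Bearing = atan2(Δeast, Δnorth) mod 360° = 350.51° ≈ 351°.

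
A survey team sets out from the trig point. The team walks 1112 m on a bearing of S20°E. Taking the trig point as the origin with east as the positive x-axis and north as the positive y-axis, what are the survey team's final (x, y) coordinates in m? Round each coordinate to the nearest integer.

(380, -1045)

Leg 1 (S20°E, 1112 m): east 1112 sin 160° = 380.33, north 1112 cos 160° = -1044.94
Summing: 380.33 m east, -1044.94 m north → (380, -1045).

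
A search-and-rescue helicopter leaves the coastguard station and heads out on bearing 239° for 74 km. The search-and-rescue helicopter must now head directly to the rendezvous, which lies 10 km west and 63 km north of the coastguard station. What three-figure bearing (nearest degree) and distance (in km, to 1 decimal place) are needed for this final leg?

028°, 114.4 km

Leg 1 (239°, 74 km): east 74 sin 239° = -63.43, north 74 cos 239° = -38.11
Current position: (-63.43, -38.11). Target: (-10, 63). Remaining: Δeast = 53.43, Δnorth = 101.11.
Bearing = atan2(53.43, 101.11) mod 360° = 27.85°; distance = √((53.43)² + (101.11)²) = 114.362 km.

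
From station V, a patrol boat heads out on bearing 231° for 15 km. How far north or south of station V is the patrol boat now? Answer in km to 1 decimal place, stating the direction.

9.4 km south

Leg 1 (231°, 15 km): east 15 sin 231° = -11.66, north 15 cos 231° = -9.44
Net north component: -9.44 km.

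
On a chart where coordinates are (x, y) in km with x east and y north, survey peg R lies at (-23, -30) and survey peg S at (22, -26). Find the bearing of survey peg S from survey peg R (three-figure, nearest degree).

085°

Δeast = 22 − -23 = 45.00; Δnorth = -26 − -30 = 4.00.
Bearing = atan2(Δeast, Δnorth) mod 360° = 84.92° ≈ 085°.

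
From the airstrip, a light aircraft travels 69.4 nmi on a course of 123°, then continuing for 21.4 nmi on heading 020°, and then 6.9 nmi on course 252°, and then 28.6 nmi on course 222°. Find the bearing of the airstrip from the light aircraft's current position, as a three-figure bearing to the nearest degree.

316°

Leg 1 (123°, 69.4 nmi): east 69.4 sin 123° = 58.20, north 69.4 cos 123° = -37.80
Leg 2 (020°, 21.4 nmi): east 21.4 sin 20° = 7.32, north 21.4 cos 20° = 20.11
Leg 3 (252°, 6.9 nmi): east 6.9 sin 252° = -6.56, north 6.9 cos 252° = -2.13
Leg 4 (222°, 28.6 nmi): east 28.6 sin 222° = -19.14, north 28.6 cos 222° = -21.25
Net displacement: 39.82 east, -41.07 north. Direction back to start is (-39.82, 41.07): bearing = atan2(-39.82, 41.07) mod 360° = 315.89° ≈ 316°.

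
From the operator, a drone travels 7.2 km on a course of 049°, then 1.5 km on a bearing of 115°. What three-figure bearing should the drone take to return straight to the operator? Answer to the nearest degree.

Leg 1 (049°, 7.2 km): east 7.2 sin 49° = 5.43, north 7.2 cos 49° = 4.72
Leg 2 (115°, 1.5 km): east 1.5 sin 115° = 1.36, north 1.5 cos 115° = -0.63
Net displacement: 6.79 east, 4.09 north. Direction back to start is (-6.79, -4.09): bearing = atan2(-6.79, -4.09) mod 360° = 238.95° ≈ 239°.

239°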